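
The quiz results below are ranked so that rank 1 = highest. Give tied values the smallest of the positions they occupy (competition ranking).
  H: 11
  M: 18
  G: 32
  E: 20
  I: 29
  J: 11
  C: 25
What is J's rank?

6

Sorted (descending): 32, 29, 25, 20, 18, 11, 11
The 2 values of 11 occupy positions 6–7 → each gets rank 6.
J has value 11 → rank 6.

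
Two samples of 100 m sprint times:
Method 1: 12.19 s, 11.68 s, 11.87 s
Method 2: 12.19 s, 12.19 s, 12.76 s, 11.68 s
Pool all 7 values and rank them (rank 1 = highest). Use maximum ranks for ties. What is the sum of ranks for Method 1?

16

Sorted (descending): 12.76, 12.19, 12.19, 12.19, 11.87, 11.68, 11.68
The 3 values of 12.19 occupy positions 2–4 → each gets rank 4.
The 2 values of 11.68 occupy positions 6–7 → each gets rank 7.
Method 1 values → pooled ranks: 12.19→4, 11.68→7, 11.87→5
Rank sum = 4 + 7 + 5 = 16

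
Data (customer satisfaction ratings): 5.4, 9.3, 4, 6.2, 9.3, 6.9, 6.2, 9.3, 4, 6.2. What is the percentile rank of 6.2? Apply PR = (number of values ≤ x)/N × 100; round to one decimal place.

60.0

N = 10.
Strictly below 6.2: 3. Equal to 6.2: 3.
PR = 6/10 × 100 = 60.0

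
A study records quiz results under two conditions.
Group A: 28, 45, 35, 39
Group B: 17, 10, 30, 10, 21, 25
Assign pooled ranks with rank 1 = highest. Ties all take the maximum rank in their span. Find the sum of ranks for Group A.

11

Sorted (descending): 45, 39, 35, 30, 28, 25, 21, 17, 10, 10
The 2 values of 10 occupy positions 9–10 → each gets rank 10.
Group A values → pooled ranks: 28→5, 45→1, 35→3, 39→2
Rank sum = 5 + 1 + 3 + 2 = 11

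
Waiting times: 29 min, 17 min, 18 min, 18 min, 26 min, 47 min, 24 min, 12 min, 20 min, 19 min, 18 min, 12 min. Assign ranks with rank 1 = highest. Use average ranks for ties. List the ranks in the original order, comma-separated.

Sorted (descending): 47, 29, 26, 24, 20, 19, 18, 18, 18, 17, 12, 12
The 3 values of 18 occupy positions 7–9 → average rank 8.
The 2 values of 12 occupy positions 11–12 → average rank (11+12)/2 = 11.5.

2, 10, 8, 8, 3, 1, 4, 11.5, 5, 6, 8, 11.5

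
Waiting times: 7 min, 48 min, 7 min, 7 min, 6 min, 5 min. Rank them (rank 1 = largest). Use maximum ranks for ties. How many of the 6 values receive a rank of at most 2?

Sorted (descending): 48, 7, 7, 7, 6, 5
The 3 values of 7 occupy positions 2–4 → each gets rank 4.
Ranks ≤ 2: {1} → 1 value.

1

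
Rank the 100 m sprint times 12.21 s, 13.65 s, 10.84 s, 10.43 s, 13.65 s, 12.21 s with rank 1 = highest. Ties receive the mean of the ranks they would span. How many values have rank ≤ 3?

2

Sorted (descending): 13.65, 13.65, 12.21, 12.21, 10.84, 10.43
The 2 values of 13.65 occupy positions 1–2 → average rank (1+2)/2 = 1.5.
The 2 values of 12.21 occupy positions 3–4 → average rank (3+4)/2 = 3.5.
Ranks ≤ 3: {1.5, 1.5} → 2 values.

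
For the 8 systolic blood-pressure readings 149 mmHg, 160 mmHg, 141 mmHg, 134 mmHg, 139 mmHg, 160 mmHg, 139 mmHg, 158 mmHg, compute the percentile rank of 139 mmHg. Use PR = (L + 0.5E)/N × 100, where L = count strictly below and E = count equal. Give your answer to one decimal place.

25.0

N = 8.
Strictly below 139: 1. Equal to 139: 2.
PR = (1 + 0.5·2)/8 × 100 = 25.0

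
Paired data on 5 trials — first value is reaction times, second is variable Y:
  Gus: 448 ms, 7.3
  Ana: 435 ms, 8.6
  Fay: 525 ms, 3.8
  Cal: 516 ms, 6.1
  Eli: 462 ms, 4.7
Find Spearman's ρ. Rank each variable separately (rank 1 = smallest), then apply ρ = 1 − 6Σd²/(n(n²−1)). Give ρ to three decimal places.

-0.900

Ranks of variable 1: 2, 1, 5, 4, 3
Ranks of variable 2: 4, 5, 1, 3, 2
d = r₁ − r₂: -2, -4, 4, 1, 1
d²: 4, 16, 16, 1, 1; Σd² = 38
ρ = 1 − 6·38/(5·24) = 1 − 228/120 = -0.900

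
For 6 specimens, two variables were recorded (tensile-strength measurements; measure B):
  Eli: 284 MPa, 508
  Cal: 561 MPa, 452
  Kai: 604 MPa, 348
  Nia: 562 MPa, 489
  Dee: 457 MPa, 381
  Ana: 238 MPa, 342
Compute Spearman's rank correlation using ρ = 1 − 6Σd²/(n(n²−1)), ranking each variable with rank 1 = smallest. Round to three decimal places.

Ranks of variable 1: 2, 4, 6, 5, 3, 1
Ranks of variable 2: 6, 4, 2, 5, 3, 1
d = r₁ − r₂: -4, 0, 4, 0, 0, 0
d²: 16, 0, 16, 0, 0, 0; Σd² = 32
ρ = 1 − 6·32/(6·35) = 1 − 192/210 = 0.086

0.086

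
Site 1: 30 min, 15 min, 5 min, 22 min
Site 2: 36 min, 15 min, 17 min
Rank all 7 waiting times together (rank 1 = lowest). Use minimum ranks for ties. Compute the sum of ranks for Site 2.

13

Sorted (ascending): 5, 15, 15, 17, 22, 30, 36
The 2 values of 15 occupy positions 2–3 → each gets rank 2.
Site 2 values → pooled ranks: 36→7, 15→2, 17→4
Rank sum = 7 + 2 + 4 = 13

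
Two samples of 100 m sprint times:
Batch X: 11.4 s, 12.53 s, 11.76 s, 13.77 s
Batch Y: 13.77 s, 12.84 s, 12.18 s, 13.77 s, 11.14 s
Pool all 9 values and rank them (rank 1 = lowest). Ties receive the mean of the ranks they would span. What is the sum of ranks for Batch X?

18

Sorted (ascending): 11.14, 11.4, 11.76, 12.18, 12.53, 12.84, 13.77, 13.77, 13.77
The 3 values of 13.77 occupy positions 7–9 → average rank 8.
Batch X values → pooled ranks: 11.4→2, 12.53→5, 11.76→3, 13.77→8
Rank sum = 2 + 5 + 3 + 8 = 18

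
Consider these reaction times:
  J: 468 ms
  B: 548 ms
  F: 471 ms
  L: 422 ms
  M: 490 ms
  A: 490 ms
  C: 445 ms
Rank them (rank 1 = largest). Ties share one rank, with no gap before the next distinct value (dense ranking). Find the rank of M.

Sorted (descending): 548, 490, 490, 471, 468, 445, 422
The 2 values of 490 share dense rank 2.
Remaining distinct values take the next consecutive integers.
M has value 490 ms → rank 2.

2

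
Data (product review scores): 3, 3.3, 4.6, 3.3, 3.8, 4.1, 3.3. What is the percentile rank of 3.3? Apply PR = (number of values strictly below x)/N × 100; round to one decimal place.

N = 7.
Strictly below 3.3: 1. Equal to 3.3: 3.
PR = 1/7 × 100 = 14.3

14.3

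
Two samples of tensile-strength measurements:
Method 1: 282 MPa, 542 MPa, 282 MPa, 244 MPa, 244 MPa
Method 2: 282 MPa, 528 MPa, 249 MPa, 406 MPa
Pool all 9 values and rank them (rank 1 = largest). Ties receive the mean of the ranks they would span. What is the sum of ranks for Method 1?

Sorted (descending): 542, 528, 406, 282, 282, 282, 249, 244, 244
The 3 values of 282 occupy positions 4–6 → average rank 5.
The 2 values of 244 occupy positions 8–9 → average rank (8+9)/2 = 8.5.
Method 1 values → pooled ranks: 282→5, 542→1, 282→5, 244→8.5, 244→8.5
Rank sum = 5 + 1 + 5 + 8.5 + 8.5 = 28

28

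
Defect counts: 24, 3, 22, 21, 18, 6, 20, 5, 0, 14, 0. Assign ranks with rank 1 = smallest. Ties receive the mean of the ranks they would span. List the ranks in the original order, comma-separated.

Sorted (ascending): 0, 0, 3, 5, 6, 14, 18, 20, 21, 22, 24
The 2 values of 0 occupy positions 1–2 → average rank (1+2)/2 = 1.5.

11, 3, 10, 9, 7, 5, 8, 4, 1.5, 6, 1.5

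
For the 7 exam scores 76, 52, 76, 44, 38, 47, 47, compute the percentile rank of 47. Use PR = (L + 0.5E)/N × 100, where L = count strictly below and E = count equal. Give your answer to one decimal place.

N = 7.
Strictly below 47: 2. Equal to 47: 2.
PR = (2 + 0.5·2)/7 × 100 = 42.9

42.9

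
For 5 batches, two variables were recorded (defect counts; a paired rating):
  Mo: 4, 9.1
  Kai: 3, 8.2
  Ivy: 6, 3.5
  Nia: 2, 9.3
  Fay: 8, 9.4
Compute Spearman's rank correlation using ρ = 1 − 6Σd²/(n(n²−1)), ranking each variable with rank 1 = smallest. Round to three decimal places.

0.100

Ranks of variable 1: 3, 2, 4, 1, 5
Ranks of variable 2: 3, 2, 1, 4, 5
d = r₁ − r₂: 0, 0, 3, -3, 0
d²: 0, 0, 9, 9, 0; Σd² = 18
ρ = 1 − 6·18/(5·24) = 1 − 108/120 = 0.100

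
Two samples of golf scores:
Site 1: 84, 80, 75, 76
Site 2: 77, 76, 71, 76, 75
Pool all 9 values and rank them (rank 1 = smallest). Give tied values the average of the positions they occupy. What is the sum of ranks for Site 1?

24.5

Sorted (ascending): 71, 75, 75, 76, 76, 76, 77, 80, 84
The 2 values of 75 occupy positions 2–3 → average rank (2+3)/2 = 2.5.
The 3 values of 76 occupy positions 4–6 → average rank 5.
Site 1 values → pooled ranks: 84→9, 80→8, 75→2.5, 76→5
Rank sum = 9 + 8 + 2.5 + 5 = 24.5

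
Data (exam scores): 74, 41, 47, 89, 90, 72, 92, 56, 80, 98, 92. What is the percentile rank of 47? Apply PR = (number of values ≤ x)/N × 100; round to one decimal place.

N = 11.
Strictly below 47: 1. Equal to 47: 1.
PR = 2/11 × 100 = 18.2

18.2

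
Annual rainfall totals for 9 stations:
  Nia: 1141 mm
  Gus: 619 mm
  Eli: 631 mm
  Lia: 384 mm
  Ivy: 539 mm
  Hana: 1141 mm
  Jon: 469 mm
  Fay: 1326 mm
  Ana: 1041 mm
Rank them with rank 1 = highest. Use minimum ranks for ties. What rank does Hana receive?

2

Sorted (descending): 1326, 1141, 1141, 1041, 631, 619, 539, 469, 384
The 2 values of 1141 occupy positions 2–3 → each gets rank 2.
Hana has value 1141 mm → rank 2.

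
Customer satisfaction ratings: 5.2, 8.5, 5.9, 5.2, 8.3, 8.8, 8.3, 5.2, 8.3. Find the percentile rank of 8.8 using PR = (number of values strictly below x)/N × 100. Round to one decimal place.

N = 9.
Strictly below 8.8: 8. Equal to 8.8: 1.
PR = 8/9 × 100 = 88.9

88.9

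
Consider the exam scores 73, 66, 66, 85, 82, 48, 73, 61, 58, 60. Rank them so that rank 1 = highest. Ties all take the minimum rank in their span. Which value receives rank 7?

61

Sorted (descending): 85, 82, 73, 73, 66, 66, 61, 60, 58, 48
The 2 values of 73 occupy positions 3–4 → each gets rank 3.
The 2 values of 66 occupy positions 5–6 → each gets rank 5.
Rank 7 → value 61.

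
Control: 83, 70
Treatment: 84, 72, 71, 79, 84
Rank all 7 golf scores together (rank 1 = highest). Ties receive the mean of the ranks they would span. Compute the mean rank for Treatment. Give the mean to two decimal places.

Sorted (descending): 84, 84, 83, 79, 72, 71, 70
The 2 values of 84 occupy positions 1–2 → average rank (1+2)/2 = 1.5.
Treatment values → pooled ranks: 84→1.5, 72→5, 71→6, 79→4, 84→1.5
Mean rank = (1.5 + 5 + 6 + 4 + 1.5) / 5 = 3.60

3.60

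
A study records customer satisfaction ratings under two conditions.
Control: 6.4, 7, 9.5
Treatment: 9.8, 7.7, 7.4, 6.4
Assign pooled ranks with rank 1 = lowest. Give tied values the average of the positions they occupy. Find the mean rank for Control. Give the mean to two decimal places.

3.50

Sorted (ascending): 6.4, 6.4, 7, 7.4, 7.7, 9.5, 9.8
The 2 values of 6.4 occupy positions 1–2 → average rank (1+2)/2 = 1.5.
Control values → pooled ranks: 6.4→1.5, 7→3, 9.5→6
Mean rank = (1.5 + 3 + 6) / 3 = 3.50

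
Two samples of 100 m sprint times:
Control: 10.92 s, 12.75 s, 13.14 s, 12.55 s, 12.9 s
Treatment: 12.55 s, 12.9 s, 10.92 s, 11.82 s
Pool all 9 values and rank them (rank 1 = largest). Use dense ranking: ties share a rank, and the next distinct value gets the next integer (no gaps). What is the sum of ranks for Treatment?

Sorted (descending): 13.14, 12.9, 12.9, 12.75, 12.55, 12.55, 11.82, 10.92, 10.92
The 2 values of 12.9 share dense rank 2.
The 2 values of 12.55 share dense rank 4.
The 2 values of 10.92 share dense rank 6.
Remaining distinct values take the next consecutive integers.
Treatment values → pooled ranks: 12.55→4, 12.9→2, 10.92→6, 11.82→5
Rank sum = 4 + 2 + 6 + 5 = 17

17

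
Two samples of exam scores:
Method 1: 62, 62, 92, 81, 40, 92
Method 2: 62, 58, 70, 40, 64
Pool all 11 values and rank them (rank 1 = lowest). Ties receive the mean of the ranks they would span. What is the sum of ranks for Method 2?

Sorted (ascending): 40, 40, 58, 62, 62, 62, 64, 70, 81, 92, 92
The 2 values of 40 occupy positions 1–2 → average rank (1+2)/2 = 1.5.
The 3 values of 62 occupy positions 4–6 → average rank 5.
The 2 values of 92 occupy positions 10–11 → average rank (10+11)/2 = 10.5.
Method 2 values → pooled ranks: 62→5, 58→3, 70→8, 40→1.5, 64→7
Rank sum = 5 + 3 + 8 + 1.5 + 7 = 24.5

24.5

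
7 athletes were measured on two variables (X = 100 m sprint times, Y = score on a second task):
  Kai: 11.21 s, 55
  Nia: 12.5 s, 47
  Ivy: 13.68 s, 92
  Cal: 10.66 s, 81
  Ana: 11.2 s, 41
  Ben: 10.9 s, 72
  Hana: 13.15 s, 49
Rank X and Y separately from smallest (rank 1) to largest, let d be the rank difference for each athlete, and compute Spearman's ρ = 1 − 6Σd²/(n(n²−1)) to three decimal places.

0.000

Ranks of variable 1: 4, 5, 7, 1, 3, 2, 6
Ranks of variable 2: 4, 2, 7, 6, 1, 5, 3
d = r₁ − r₂: 0, 3, 0, -5, 2, -3, 3
d²: 0, 9, 0, 25, 4, 9, 9; Σd² = 56
ρ = 1 − 6·56/(7·48) = 1 − 336/336 = 0.000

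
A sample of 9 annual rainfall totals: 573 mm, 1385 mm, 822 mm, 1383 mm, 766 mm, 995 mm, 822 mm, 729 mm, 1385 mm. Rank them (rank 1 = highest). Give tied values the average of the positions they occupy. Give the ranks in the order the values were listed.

Sorted (descending): 1385, 1385, 1383, 995, 822, 822, 766, 729, 573
The 2 values of 1385 occupy positions 1–2 → average rank (1+2)/2 = 1.5.
The 2 values of 822 occupy positions 5–6 → average rank (5+6)/2 = 5.5.

9, 1.5, 5.5, 3, 7, 4, 5.5, 8, 1.5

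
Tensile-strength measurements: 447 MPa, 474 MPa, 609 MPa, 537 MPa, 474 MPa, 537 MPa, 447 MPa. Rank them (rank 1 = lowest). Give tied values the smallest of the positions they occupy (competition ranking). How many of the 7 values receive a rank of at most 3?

Sorted (ascending): 447, 447, 474, 474, 537, 537, 609
The 2 values of 447 occupy positions 1–2 → each gets rank 1.
The 2 values of 474 occupy positions 3–4 → each gets rank 3.
The 2 values of 537 occupy positions 5–6 → each gets rank 5.
Ranks ≤ 3: {1, 1, 3, 3} → 4 values.

4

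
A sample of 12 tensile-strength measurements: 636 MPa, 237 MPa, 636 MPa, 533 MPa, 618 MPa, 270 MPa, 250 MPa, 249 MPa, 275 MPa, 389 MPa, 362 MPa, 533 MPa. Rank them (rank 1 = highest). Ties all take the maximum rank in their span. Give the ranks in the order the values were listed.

Sorted (descending): 636, 636, 618, 533, 533, 389, 362, 275, 270, 250, 249, 237
The 2 values of 636 occupy positions 1–2 → each gets rank 2.
The 2 values of 533 occupy positions 4–5 → each gets rank 5.

2, 12, 2, 5, 3, 9, 10, 11, 8, 6, 7, 5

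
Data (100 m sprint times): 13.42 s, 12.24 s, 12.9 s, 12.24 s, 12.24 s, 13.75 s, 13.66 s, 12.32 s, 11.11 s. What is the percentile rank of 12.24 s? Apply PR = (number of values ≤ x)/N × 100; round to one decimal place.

44.4

N = 9.
Strictly below 12.24: 1. Equal to 12.24: 3.
PR = 4/9 × 100 = 44.4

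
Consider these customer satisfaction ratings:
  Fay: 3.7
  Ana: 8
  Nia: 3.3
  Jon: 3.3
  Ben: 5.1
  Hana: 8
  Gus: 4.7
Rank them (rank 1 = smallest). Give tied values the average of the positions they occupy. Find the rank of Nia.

Sorted (ascending): 3.3, 3.3, 3.7, 4.7, 5.1, 8, 8
The 2 values of 3.3 occupy positions 1–2 → average rank (1+2)/2 = 1.5.
The 2 values of 8 occupy positions 6–7 → average rank (6+7)/2 = 6.5.
Nia has value 3.3 → rank 1.5.

1.5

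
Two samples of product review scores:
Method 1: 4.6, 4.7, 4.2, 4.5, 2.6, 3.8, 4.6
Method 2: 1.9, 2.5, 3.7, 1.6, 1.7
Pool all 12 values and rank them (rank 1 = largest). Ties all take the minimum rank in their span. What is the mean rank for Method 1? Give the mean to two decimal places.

4.00

Sorted (descending): 4.7, 4.6, 4.6, 4.5, 4.2, 3.8, 3.7, 2.6, 2.5, 1.9, 1.7, 1.6
The 2 values of 4.6 occupy positions 2–3 → each gets rank 2.
Method 1 values → pooled ranks: 4.6→2, 4.7→1, 4.2→5, 4.5→4, 2.6→8, 3.8→6, 4.6→2
Mean rank = (2 + 1 + 5 + 4 + 8 + 6 + 2) / 7 = 4.00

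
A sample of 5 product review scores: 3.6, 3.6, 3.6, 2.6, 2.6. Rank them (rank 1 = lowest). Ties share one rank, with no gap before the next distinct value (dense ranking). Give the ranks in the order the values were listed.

2, 2, 2, 1, 1

Sorted (ascending): 2.6, 2.6, 3.6, 3.6, 3.6
The 2 values of 2.6 share dense rank 1.
The 3 values of 3.6 share dense rank 2.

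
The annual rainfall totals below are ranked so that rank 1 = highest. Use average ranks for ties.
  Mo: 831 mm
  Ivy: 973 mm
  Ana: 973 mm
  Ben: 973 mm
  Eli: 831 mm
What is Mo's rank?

Sorted (descending): 973, 973, 973, 831, 831
The 3 values of 973 occupy positions 1–3 → average rank 2.
The 2 values of 831 occupy positions 4–5 → average rank (4+5)/2 = 4.5.
Mo has value 831 mm → rank 4.5.

4.5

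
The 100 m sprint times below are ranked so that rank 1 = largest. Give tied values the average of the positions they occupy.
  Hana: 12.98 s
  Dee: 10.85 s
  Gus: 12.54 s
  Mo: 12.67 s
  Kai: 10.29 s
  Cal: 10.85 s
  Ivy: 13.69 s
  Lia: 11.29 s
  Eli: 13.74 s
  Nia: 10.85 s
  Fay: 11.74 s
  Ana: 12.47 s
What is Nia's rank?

Sorted (descending): 13.74, 13.69, 12.98, 12.67, 12.54, 12.47, 11.74, 11.29, 10.85, 10.85, 10.85, 10.29
The 3 values of 10.85 occupy positions 9–11 → average rank 10.
Nia has value 10.85 s → rank 10.

10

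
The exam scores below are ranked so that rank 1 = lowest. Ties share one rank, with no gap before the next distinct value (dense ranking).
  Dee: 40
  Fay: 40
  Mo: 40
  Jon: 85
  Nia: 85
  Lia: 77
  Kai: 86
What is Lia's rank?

2

Sorted (ascending): 40, 40, 40, 77, 85, 85, 86
The 3 values of 40 share dense rank 1.
The 2 values of 85 share dense rank 3.
Remaining distinct values take the next consecutive integers.
Lia has value 77 → rank 2.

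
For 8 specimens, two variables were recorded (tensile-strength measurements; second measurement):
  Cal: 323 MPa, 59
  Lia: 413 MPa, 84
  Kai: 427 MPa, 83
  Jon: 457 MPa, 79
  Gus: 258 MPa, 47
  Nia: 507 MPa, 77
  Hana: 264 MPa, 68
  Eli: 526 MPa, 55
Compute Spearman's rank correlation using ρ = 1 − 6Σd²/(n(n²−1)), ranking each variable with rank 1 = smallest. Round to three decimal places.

0.238

Ranks of variable 1: 3, 4, 5, 6, 1, 7, 2, 8
Ranks of variable 2: 3, 8, 7, 6, 1, 5, 4, 2
d = r₁ − r₂: 0, -4, -2, 0, 0, 2, -2, 6
d²: 0, 16, 4, 0, 0, 4, 4, 36; Σd² = 64
ρ = 1 − 6·64/(8·63) = 1 − 384/504 = 0.238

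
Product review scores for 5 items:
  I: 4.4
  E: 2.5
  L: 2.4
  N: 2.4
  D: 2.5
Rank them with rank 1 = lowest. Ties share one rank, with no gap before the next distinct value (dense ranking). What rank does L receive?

1

Sorted (ascending): 2.4, 2.4, 2.5, 2.5, 4.4
The 2 values of 2.4 share dense rank 1.
The 2 values of 2.5 share dense rank 2.
Remaining distinct values take the next consecutive integers.
L has value 2.4 → rank 1.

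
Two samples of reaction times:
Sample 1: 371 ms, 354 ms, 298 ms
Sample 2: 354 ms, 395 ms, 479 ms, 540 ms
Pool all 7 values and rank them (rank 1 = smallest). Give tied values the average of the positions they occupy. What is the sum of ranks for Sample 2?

20.5

Sorted (ascending): 298, 354, 354, 371, 395, 479, 540
The 2 values of 354 occupy positions 2–3 → average rank (2+3)/2 = 2.5.
Sample 2 values → pooled ranks: 354→2.5, 395→5, 479→6, 540→7
Rank sum = 2.5 + 5 + 6 + 7 = 20.5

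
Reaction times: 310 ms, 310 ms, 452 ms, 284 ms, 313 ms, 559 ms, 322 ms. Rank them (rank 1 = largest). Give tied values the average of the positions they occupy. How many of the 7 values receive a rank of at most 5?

Sorted (descending): 559, 452, 322, 313, 310, 310, 284
The 2 values of 310 occupy positions 5–6 → average rank (5+6)/2 = 5.5.
Ranks ≤ 5: {1, 2, 3, 4} → 4 values.

4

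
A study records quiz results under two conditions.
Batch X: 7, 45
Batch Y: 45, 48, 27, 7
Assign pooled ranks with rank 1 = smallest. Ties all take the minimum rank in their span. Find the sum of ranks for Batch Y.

Sorted (ascending): 7, 7, 27, 45, 45, 48
The 2 values of 7 occupy positions 1–2 → each gets rank 1.
The 2 values of 45 occupy positions 4–5 → each gets rank 4.
Batch Y values → pooled ranks: 45→4, 48→6, 27→3, 7→1
Rank sum = 4 + 6 + 3 + 1 = 14

14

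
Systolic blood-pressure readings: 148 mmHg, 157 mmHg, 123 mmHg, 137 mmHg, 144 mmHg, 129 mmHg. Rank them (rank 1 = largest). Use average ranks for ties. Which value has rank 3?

Sorted (descending): 157, 148, 144, 137, 129, 123
No ties — each value takes its position as its rank.
Rank 3 → value 144.

144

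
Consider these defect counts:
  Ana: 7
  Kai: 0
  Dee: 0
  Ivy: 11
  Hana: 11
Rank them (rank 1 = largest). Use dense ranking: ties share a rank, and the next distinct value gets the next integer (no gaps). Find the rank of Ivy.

1

Sorted (descending): 11, 11, 7, 0, 0
The 2 values of 11 share dense rank 1.
The 2 values of 0 share dense rank 3.
Remaining distinct values take the next consecutive integers.
Ivy has value 11 → rank 1.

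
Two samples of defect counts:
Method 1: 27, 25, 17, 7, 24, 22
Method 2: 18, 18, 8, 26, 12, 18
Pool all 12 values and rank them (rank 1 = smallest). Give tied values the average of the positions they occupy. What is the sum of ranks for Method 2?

Sorted (ascending): 7, 8, 12, 17, 18, 18, 18, 22, 24, 25, 26, 27
The 3 values of 18 occupy positions 5–7 → average rank 6.
Method 2 values → pooled ranks: 18→6, 18→6, 8→2, 26→11, 12→3, 18→6
Rank sum = 6 + 6 + 2 + 11 + 3 + 6 = 34

34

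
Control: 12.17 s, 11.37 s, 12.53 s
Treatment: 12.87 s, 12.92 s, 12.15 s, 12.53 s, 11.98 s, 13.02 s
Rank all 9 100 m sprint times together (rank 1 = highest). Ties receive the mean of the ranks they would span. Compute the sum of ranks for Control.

19.5

Sorted (descending): 13.02, 12.92, 12.87, 12.53, 12.53, 12.17, 12.15, 11.98, 11.37
The 2 values of 12.53 occupy positions 4–5 → average rank (4+5)/2 = 4.5.
Control values → pooled ranks: 12.17→6, 11.37→9, 12.53→4.5
Rank sum = 6 + 9 + 4.5 = 19.5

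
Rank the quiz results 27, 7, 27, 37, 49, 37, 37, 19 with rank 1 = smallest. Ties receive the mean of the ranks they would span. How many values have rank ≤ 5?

Sorted (ascending): 7, 19, 27, 27, 37, 37, 37, 49
The 2 values of 27 occupy positions 3–4 → average rank (3+4)/2 = 3.5.
The 3 values of 37 occupy positions 5–7 → average rank 6.
Ranks ≤ 5: {1, 2, 3.5, 3.5} → 4 values.

4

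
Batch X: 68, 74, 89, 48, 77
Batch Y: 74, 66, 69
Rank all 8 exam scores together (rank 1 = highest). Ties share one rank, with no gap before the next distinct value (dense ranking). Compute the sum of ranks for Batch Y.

13

Sorted (descending): 89, 77, 74, 74, 69, 68, 66, 48
The 2 values of 74 share dense rank 3.
Remaining distinct values take the next consecutive integers.
Batch Y values → pooled ranks: 74→3, 66→6, 69→4
Rank sum = 3 + 6 + 4 = 13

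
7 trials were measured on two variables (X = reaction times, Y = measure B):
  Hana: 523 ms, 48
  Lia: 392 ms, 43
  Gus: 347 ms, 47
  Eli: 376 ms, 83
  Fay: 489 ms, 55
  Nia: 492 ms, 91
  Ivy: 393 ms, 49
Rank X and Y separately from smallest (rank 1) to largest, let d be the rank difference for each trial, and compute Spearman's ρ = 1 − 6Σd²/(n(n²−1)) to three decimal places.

Ranks of variable 1: 7, 3, 1, 2, 5, 6, 4
Ranks of variable 2: 3, 1, 2, 6, 5, 7, 4
d = r₁ − r₂: 4, 2, -1, -4, 0, -1, 0
d²: 16, 4, 1, 16, 0, 1, 0; Σd² = 38
ρ = 1 − 6·38/(7·48) = 1 − 228/336 = 0.321

0.321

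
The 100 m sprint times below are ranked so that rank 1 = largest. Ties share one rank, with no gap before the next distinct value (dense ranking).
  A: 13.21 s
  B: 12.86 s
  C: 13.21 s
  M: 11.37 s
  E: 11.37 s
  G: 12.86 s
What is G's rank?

2

Sorted (descending): 13.21, 13.21, 12.86, 12.86, 11.37, 11.37
The 2 values of 13.21 share dense rank 1.
The 2 values of 12.86 share dense rank 2.
The 2 values of 11.37 share dense rank 3.
G has value 12.86 s → rank 2.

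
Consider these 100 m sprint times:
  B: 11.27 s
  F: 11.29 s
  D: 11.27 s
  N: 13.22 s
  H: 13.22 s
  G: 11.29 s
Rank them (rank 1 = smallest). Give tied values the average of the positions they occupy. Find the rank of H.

5.5

Sorted (ascending): 11.27, 11.27, 11.29, 11.29, 13.22, 13.22
The 2 values of 11.27 occupy positions 1–2 → average rank (1+2)/2 = 1.5.
The 2 values of 11.29 occupy positions 3–4 → average rank (3+4)/2 = 3.5.
The 2 values of 13.22 occupy positions 5–6 → average rank (5+6)/2 = 5.5.
H has value 13.22 s → rank 5.5.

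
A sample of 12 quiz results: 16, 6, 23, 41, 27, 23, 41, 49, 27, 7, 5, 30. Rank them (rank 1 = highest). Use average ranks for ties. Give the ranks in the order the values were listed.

Sorted (descending): 49, 41, 41, 30, 27, 27, 23, 23, 16, 7, 6, 5
The 2 values of 41 occupy positions 2–3 → average rank (2+3)/2 = 2.5.
The 2 values of 27 occupy positions 5–6 → average rank (5+6)/2 = 5.5.
The 2 values of 23 occupy positions 7–8 → average rank (7+8)/2 = 7.5.

9, 11, 7.5, 2.5, 5.5, 7.5, 2.5, 1, 5.5, 10, 12, 4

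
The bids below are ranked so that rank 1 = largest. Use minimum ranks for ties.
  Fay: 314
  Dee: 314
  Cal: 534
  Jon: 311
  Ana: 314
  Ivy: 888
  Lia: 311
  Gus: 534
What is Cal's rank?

2

Sorted (descending): 888, 534, 534, 314, 314, 314, 311, 311
The 2 values of 534 occupy positions 2–3 → each gets rank 2.
The 3 values of 314 occupy positions 4–6 → each gets rank 4.
The 2 values of 311 occupy positions 7–8 → each gets rank 7.
Cal has value 534 → rank 2.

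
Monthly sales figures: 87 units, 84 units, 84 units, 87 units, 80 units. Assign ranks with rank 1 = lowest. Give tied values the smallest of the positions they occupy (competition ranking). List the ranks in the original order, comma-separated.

4, 2, 2, 4, 1

Sorted (ascending): 80, 84, 84, 87, 87
The 2 values of 84 occupy positions 2–3 → each gets rank 2.
The 2 values of 87 occupy positions 4–5 → each gets rank 4.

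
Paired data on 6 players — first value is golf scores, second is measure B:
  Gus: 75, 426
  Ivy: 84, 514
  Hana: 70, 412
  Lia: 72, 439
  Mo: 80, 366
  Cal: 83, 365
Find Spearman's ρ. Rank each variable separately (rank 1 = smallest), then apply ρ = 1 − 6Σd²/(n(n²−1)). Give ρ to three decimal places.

Ranks of variable 1: 3, 6, 1, 2, 4, 5
Ranks of variable 2: 4, 6, 3, 5, 2, 1
d = r₁ − r₂: -1, 0, -2, -3, 2, 4
d²: 1, 0, 4, 9, 4, 16; Σd² = 34
ρ = 1 − 6·34/(6·35) = 1 − 204/210 = 0.029

0.029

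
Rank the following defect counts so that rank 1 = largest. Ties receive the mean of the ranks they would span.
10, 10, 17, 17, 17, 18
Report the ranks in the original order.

Sorted (descending): 18, 17, 17, 17, 10, 10
The 3 values of 17 occupy positions 2–4 → average rank 3.
The 2 values of 10 occupy positions 5–6 → average rank (5+6)/2 = 5.5.

5.5, 5.5, 3, 3, 3, 1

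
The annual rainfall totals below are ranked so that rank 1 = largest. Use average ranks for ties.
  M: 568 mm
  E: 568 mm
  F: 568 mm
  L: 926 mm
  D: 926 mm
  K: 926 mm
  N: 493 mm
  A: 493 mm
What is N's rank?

Sorted (descending): 926, 926, 926, 568, 568, 568, 493, 493
The 3 values of 926 occupy positions 1–3 → average rank 2.
The 3 values of 568 occupy positions 4–6 → average rank 5.
The 2 values of 493 occupy positions 7–8 → average rank (7+8)/2 = 7.5.
N has value 493 mm → rank 7.5.

7.5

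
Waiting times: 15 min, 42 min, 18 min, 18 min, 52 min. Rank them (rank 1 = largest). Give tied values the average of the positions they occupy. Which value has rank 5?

15

Sorted (descending): 52, 42, 18, 18, 15
The 2 values of 18 occupy positions 3–4 → average rank (3+4)/2 = 3.5.
Rank 5 → value 15.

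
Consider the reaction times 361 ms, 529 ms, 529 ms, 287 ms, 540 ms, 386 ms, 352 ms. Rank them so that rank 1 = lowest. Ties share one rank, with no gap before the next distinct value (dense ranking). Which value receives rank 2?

Sorted (ascending): 287, 352, 361, 386, 529, 529, 540
The 2 values of 529 share dense rank 5.
Remaining distinct values take the next consecutive integers.
Rank 2 → value 352.

352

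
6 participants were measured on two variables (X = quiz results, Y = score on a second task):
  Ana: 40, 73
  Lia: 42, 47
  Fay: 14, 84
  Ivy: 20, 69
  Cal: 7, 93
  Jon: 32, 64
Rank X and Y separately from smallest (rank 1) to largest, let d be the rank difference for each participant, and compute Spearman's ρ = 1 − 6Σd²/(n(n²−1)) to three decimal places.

-0.829

Ranks of variable 1: 5, 6, 2, 3, 1, 4
Ranks of variable 2: 4, 1, 5, 3, 6, 2
d = r₁ − r₂: 1, 5, -3, 0, -5, 2
d²: 1, 25, 9, 0, 25, 4; Σd² = 64
ρ = 1 − 6·64/(6·35) = 1 − 384/210 = -0.829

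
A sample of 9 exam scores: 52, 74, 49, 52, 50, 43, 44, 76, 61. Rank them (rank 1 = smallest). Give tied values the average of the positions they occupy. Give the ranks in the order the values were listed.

5.5, 8, 3, 5.5, 4, 1, 2, 9, 7

Sorted (ascending): 43, 44, 49, 50, 52, 52, 61, 74, 76
The 2 values of 52 occupy positions 5–6 → average rank (5+6)/2 = 5.5.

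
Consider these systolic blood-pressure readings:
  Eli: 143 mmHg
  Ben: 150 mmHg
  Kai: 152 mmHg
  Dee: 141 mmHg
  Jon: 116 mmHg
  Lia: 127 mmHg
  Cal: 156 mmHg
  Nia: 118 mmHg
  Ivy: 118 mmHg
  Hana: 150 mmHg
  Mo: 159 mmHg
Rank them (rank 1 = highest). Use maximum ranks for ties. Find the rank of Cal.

2

Sorted (descending): 159, 156, 152, 150, 150, 143, 141, 127, 118, 118, 116
The 2 values of 150 occupy positions 4–5 → each gets rank 5.
The 2 values of 118 occupy positions 9–10 → each gets rank 10.
Cal has value 156 mmHg → rank 2.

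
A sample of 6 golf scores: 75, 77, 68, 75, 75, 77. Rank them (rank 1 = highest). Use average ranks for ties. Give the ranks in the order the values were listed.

Sorted (descending): 77, 77, 75, 75, 75, 68
The 2 values of 77 occupy positions 1–2 → average rank (1+2)/2 = 1.5.
The 3 values of 75 occupy positions 3–5 → average rank 4.

4, 1.5, 6, 4, 4, 1.5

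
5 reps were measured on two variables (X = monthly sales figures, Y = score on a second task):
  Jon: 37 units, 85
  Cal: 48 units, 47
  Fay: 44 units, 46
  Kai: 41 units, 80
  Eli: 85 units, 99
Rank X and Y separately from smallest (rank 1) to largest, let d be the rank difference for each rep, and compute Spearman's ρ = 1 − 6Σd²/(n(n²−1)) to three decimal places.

Ranks of variable 1: 1, 4, 3, 2, 5
Ranks of variable 2: 4, 2, 1, 3, 5
d = r₁ − r₂: -3, 2, 2, -1, 0
d²: 9, 4, 4, 1, 0; Σd² = 18
ρ = 1 − 6·18/(5·24) = 1 − 108/120 = 0.100

0.100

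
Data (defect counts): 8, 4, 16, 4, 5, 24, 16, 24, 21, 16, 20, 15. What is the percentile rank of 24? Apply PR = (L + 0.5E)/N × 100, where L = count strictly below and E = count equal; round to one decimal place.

91.7

N = 12.
Strictly below 24: 10. Equal to 24: 2.
PR = (10 + 0.5·2)/12 × 100 = 91.7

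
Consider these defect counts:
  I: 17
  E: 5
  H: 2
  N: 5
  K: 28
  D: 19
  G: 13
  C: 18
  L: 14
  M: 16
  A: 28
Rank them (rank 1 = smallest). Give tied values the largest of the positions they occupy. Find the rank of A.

11

Sorted (ascending): 2, 5, 5, 13, 14, 16, 17, 18, 19, 28, 28
The 2 values of 5 occupy positions 2–3 → each gets rank 3.
The 2 values of 28 occupy positions 10–11 → each gets rank 11.
A has value 28 → rank 11.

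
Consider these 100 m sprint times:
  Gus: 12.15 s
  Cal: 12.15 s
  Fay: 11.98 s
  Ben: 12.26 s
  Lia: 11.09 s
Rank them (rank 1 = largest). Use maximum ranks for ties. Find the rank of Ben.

1

Sorted (descending): 12.26, 12.15, 12.15, 11.98, 11.09
The 2 values of 12.15 occupy positions 2–3 → each gets rank 3.
Ben has value 12.26 s → rank 1.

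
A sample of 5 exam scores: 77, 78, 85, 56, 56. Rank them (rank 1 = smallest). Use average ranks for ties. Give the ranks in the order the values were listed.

Sorted (ascending): 56, 56, 77, 78, 85
The 2 values of 56 occupy positions 1–2 → average rank (1+2)/2 = 1.5.

3, 4, 5, 1.5, 1.5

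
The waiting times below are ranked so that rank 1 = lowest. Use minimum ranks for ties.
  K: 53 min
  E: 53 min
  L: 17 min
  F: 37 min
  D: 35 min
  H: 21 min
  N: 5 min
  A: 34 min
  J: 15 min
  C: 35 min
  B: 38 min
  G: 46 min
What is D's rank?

6

Sorted (ascending): 5, 15, 17, 21, 34, 35, 35, 37, 38, 46, 53, 53
The 2 values of 35 occupy positions 6–7 → each gets rank 6.
The 2 values of 53 occupy positions 11–12 → each gets rank 11.
D has value 35 min → rank 6.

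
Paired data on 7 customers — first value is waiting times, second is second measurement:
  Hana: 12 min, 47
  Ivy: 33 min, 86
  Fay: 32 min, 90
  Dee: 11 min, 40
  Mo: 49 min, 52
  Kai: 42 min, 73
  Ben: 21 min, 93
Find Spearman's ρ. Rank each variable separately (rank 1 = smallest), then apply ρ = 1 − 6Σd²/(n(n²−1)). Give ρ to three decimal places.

Ranks of variable 1: 2, 5, 4, 1, 7, 6, 3
Ranks of variable 2: 2, 5, 6, 1, 3, 4, 7
d = r₁ − r₂: 0, 0, -2, 0, 4, 2, -4
d²: 0, 0, 4, 0, 16, 4, 16; Σd² = 40
ρ = 1 − 6·40/(7·48) = 1 − 240/336 = 0.286

0.286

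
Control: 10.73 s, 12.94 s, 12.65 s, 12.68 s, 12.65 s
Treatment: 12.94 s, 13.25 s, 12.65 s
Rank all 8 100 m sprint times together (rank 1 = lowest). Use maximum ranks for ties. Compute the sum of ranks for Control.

21

Sorted (ascending): 10.73, 12.65, 12.65, 12.65, 12.68, 12.94, 12.94, 13.25
The 3 values of 12.65 occupy positions 2–4 → each gets rank 4.
The 2 values of 12.94 occupy positions 6–7 → each gets rank 7.
Control values → pooled ranks: 10.73→1, 12.94→7, 12.65→4, 12.68→5, 12.65→4
Rank sum = 1 + 7 + 4 + 5 + 4 = 21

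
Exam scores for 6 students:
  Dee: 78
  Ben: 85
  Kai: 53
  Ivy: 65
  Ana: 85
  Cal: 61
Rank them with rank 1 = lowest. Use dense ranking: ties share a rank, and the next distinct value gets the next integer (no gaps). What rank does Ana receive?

5

Sorted (ascending): 53, 61, 65, 78, 85, 85
The 2 values of 85 share dense rank 5.
Remaining distinct values take the next consecutive integers.
Ana has value 85 → rank 5.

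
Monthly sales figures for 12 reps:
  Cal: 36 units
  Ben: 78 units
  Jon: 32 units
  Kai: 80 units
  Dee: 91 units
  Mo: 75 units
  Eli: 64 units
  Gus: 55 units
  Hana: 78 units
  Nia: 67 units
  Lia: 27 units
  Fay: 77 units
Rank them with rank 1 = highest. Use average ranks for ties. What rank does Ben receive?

3.5

Sorted (descending): 91, 80, 78, 78, 77, 75, 67, 64, 55, 36, 32, 27
The 2 values of 78 occupy positions 3–4 → average rank (3+4)/2 = 3.5.
Ben has value 78 units → rank 3.5.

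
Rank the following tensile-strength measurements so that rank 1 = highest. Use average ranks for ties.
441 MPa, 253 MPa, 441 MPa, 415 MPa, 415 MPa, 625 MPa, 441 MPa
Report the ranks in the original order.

3, 7, 3, 5.5, 5.5, 1, 3

Sorted (descending): 625, 441, 441, 441, 415, 415, 253
The 3 values of 441 occupy positions 2–4 → average rank 3.
The 2 values of 415 occupy positions 5–6 → average rank (5+6)/2 = 5.5.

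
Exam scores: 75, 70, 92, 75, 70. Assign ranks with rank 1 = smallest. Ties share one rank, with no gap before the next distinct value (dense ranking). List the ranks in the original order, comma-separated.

2, 1, 3, 2, 1

Sorted (ascending): 70, 70, 75, 75, 92
The 2 values of 70 share dense rank 1.
The 2 values of 75 share dense rank 2.
Remaining distinct values take the next consecutive integers.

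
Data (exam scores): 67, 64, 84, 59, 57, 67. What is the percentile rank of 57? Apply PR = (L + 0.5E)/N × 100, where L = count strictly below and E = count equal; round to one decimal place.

8.3

N = 6.
Strictly below 57: 0. Equal to 57: 1.
PR = (0 + 0.5·1)/6 × 100 = 8.3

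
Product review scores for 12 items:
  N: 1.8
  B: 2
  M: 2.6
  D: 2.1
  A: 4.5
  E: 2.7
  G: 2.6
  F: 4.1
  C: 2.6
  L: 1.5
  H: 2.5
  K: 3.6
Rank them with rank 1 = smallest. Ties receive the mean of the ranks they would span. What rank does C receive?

Sorted (ascending): 1.5, 1.8, 2, 2.1, 2.5, 2.6, 2.6, 2.6, 2.7, 3.6, 4.1, 4.5
The 3 values of 2.6 occupy positions 6–8 → average rank 7.
C has value 2.6 → rank 7.

7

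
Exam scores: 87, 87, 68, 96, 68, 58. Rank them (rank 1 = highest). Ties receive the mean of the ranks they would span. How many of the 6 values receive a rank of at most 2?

1

Sorted (descending): 96, 87, 87, 68, 68, 58
The 2 values of 87 occupy positions 2–3 → average rank (2+3)/2 = 2.5.
The 2 values of 68 occupy positions 4–5 → average rank (4+5)/2 = 4.5.
Ranks ≤ 2: {1} → 1 value.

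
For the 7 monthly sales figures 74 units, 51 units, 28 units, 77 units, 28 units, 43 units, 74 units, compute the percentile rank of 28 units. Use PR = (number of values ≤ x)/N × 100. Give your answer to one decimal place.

28.6

N = 7.
Strictly below 28: 0. Equal to 28: 2.
PR = 2/7 × 100 = 28.6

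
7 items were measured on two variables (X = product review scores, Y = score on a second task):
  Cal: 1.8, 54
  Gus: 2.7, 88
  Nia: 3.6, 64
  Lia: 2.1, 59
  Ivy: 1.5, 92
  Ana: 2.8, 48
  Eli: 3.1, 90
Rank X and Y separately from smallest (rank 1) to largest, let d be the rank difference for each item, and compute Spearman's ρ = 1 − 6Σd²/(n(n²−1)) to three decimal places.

Ranks of variable 1: 2, 4, 7, 3, 1, 5, 6
Ranks of variable 2: 2, 5, 4, 3, 7, 1, 6
d = r₁ − r₂: 0, -1, 3, 0, -6, 4, 0
d²: 0, 1, 9, 0, 36, 16, 0; Σd² = 62
ρ = 1 − 6·62/(7·48) = 1 − 372/336 = -0.107

-0.107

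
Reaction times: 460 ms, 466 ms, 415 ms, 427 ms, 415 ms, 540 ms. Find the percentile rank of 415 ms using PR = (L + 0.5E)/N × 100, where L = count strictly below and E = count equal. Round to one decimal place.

N = 6.
Strictly below 415: 0. Equal to 415: 2.
PR = (0 + 0.5·2)/6 × 100 = 16.7

16.7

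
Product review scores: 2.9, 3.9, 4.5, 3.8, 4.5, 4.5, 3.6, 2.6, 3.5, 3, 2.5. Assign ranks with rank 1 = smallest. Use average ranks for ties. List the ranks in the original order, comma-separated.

3, 8, 10, 7, 10, 10, 6, 2, 5, 4, 1

Sorted (ascending): 2.5, 2.6, 2.9, 3, 3.5, 3.6, 3.8, 3.9, 4.5, 4.5, 4.5
The 3 values of 4.5 occupy positions 9–11 → average rank 10.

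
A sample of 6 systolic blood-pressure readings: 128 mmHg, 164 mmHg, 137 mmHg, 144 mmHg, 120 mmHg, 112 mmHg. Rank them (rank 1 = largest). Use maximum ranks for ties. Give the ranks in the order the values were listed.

Sorted (descending): 164, 144, 137, 128, 120, 112
No ties — each value takes its position as its rank.

4, 1, 3, 2, 5, 6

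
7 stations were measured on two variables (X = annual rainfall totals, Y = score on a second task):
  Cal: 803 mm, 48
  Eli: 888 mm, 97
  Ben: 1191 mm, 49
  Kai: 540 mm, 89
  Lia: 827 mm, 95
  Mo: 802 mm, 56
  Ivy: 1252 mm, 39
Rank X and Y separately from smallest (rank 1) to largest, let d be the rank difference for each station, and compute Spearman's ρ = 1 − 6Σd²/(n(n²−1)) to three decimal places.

-0.321

Ranks of variable 1: 3, 5, 6, 1, 4, 2, 7
Ranks of variable 2: 2, 7, 3, 5, 6, 4, 1
d = r₁ − r₂: 1, -2, 3, -4, -2, -2, 6
d²: 1, 4, 9, 16, 4, 4, 36; Σd² = 74
ρ = 1 − 6·74/(7·48) = 1 − 444/336 = -0.321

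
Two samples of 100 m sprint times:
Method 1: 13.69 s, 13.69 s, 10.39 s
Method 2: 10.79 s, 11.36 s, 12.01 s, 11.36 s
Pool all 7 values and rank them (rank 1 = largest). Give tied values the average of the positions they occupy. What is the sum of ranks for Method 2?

Sorted (descending): 13.69, 13.69, 12.01, 11.36, 11.36, 10.79, 10.39
The 2 values of 13.69 occupy positions 1–2 → average rank (1+2)/2 = 1.5.
The 2 values of 11.36 occupy positions 4–5 → average rank (4+5)/2 = 4.5.
Method 2 values → pooled ranks: 10.79→6, 11.36→4.5, 12.01→3, 11.36→4.5
Rank sum = 6 + 4.5 + 3 + 4.5 = 18

18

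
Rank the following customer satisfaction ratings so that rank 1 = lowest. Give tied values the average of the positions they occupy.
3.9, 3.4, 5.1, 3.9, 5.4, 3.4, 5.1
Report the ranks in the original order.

3.5, 1.5, 5.5, 3.5, 7, 1.5, 5.5

Sorted (ascending): 3.4, 3.4, 3.9, 3.9, 5.1, 5.1, 5.4
The 2 values of 3.4 occupy positions 1–2 → average rank (1+2)/2 = 1.5.
The 2 values of 3.9 occupy positions 3–4 → average rank (3+4)/2 = 3.5.
The 2 values of 5.1 occupy positions 5–6 → average rank (5+6)/2 = 5.5.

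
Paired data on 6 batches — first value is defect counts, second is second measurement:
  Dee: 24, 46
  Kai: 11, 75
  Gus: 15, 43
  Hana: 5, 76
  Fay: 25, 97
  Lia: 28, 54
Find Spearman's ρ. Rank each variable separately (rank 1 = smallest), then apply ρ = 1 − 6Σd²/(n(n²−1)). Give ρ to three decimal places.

Ranks of variable 1: 4, 2, 3, 1, 5, 6
Ranks of variable 2: 2, 4, 1, 5, 6, 3
d = r₁ − r₂: 2, -2, 2, -4, -1, 3
d²: 4, 4, 4, 16, 1, 9; Σd² = 38
ρ = 1 − 6·38/(6·35) = 1 − 228/210 = -0.086

-0.086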